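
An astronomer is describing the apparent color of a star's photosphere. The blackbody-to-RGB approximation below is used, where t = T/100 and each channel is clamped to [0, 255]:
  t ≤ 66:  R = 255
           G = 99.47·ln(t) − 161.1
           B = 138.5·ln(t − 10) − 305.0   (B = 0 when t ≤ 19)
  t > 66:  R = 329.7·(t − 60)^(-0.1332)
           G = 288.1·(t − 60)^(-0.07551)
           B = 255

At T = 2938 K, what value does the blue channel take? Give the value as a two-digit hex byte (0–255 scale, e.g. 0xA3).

0x6A

t = 2938/100 = 29.38; the t ≤ 66 branch applies.
B = 138.5·ln(29.38 − 10) − 305.0 = 138.5·ln 19.38 − 305.0 = 138.5·2.9642 − 305.0 = 105.547.
Rounded: 106; in hex, 0x6A.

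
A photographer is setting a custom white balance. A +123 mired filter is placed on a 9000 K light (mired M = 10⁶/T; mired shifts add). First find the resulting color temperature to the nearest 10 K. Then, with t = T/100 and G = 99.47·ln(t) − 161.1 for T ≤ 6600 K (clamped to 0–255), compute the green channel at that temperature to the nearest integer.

212

M_in = 10⁶/9000 = 111.11; M_out = 111.11 + (+123) = 234.11.
T_out = 10⁶/234.11 = 4271.5 K → 4270 K; t = 42.7.
G = 99.47·ln 42.7 − 161.1 = 99.47·3.7542 − 161.1 = 212.330.
Rounded: 212.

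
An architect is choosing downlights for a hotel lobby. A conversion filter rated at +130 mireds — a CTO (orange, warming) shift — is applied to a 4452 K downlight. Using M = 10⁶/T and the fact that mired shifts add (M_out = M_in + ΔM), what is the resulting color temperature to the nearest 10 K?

2820 K

M_in = 10⁶/4452 = 224.62 mireds.
M_out = 224.62 + (+130) = 354.62 mireds.
T_out = 10⁶/354.62 = 2819.9 K → 2820 K.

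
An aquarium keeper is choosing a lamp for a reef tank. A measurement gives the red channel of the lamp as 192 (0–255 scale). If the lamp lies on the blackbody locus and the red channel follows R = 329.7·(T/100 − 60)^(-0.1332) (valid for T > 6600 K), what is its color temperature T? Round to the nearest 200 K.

(t − 60)^(-0.1332) = 192/329.7 = 0.58235.
t − 60 = 0.58235^(1/-0.1332) = 0.58235^(-7.508) = 57.929, so t = 117.929.
T = 100·t = 11793 K → 11800 K to the nearest 200 K.

11800 K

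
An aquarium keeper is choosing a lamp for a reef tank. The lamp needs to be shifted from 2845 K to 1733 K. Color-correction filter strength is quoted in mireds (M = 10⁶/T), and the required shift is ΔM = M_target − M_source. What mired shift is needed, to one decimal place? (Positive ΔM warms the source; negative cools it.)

M_source = 10⁶/2845 = 351.494; M_target = 10⁶/1733 = 577.034.
ΔM = 577.034 − 351.494 = 225.540 → +225.5 mireds, a warming shift.

+225.5 mireds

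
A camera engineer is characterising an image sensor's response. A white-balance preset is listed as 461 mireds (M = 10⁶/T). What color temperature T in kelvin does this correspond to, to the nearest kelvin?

2169 K

T = 10⁶ / 461 = 2169.20 K → 2169 K.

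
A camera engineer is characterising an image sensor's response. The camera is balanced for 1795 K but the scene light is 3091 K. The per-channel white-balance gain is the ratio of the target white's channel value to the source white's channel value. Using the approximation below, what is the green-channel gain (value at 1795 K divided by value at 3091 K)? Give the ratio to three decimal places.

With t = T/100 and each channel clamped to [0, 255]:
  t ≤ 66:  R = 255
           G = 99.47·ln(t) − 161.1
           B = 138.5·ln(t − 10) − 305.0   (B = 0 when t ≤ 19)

0.700

At 3091 K (t = 30.91):
  G = 99.47·ln 30.91 − 161.1 = 99.47·3.4311 − 161.1 = 180.190.
At 1795 K (t = 17.95):
  G = 99.47·ln 17.95 − 161.1 = 99.47·2.8876 − 161.1 = 126.129.
Gain = 126.129 / 180.190 = 0.7000 → 0.700.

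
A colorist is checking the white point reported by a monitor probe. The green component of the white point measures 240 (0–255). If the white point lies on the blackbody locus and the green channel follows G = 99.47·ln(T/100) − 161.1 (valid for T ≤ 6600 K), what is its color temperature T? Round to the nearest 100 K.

ln t = (240 + 161.1) / 99.47 = 4.0324.
t = e^4.0324 = 56.394.
T = 100·t = 5639 K → 5600 K to the nearest 100 K.

5600 K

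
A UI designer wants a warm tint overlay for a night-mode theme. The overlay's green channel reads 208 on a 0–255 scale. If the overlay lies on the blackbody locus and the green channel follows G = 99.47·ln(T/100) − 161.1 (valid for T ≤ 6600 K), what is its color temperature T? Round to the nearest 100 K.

4100 K

ln t = (208 + 161.1) / 99.47 = 3.7107.
t = e^3.7107 = 40.881.
T = 100·t = 4088 K → 4100 K to the nearest 100 K.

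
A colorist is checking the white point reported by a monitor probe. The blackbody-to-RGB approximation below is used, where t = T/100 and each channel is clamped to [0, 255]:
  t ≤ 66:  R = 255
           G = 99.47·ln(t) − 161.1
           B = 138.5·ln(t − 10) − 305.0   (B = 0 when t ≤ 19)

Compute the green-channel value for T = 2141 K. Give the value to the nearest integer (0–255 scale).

t = 2141/100 = 21.41; the t ≤ 66 branch applies.
G = 99.47·ln 21.41 − 161.1 = 99.47·3.0639 − 161.1 = 143.662.
Rounded: 144.

144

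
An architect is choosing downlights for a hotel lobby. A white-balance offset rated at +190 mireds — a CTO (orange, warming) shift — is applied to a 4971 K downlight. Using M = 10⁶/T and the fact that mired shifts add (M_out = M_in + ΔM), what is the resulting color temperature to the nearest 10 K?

M_in = 10⁶/4971 = 201.17 mireds.
M_out = 201.17 + (+190) = 391.17 mireds.
T_out = 10⁶/391.17 = 2556.5 K → 2560 K.

2560 K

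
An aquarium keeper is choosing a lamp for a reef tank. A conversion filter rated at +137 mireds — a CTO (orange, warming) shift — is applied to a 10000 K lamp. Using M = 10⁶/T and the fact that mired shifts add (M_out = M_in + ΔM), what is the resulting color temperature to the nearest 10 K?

4220 K

M_in = 10⁶/10000 = 100.00 mireds.
M_out = 100.00 + (+137) = 237.00 mireds.
T_out = 10⁶/237.00 = 4219.4 K → 4220 K.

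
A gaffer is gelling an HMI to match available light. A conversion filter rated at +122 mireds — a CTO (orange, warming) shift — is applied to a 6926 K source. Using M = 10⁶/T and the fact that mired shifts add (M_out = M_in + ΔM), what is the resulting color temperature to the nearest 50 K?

3750 K

M_in = 10⁶/6926 = 144.38 mireds.
M_out = 144.38 + (+122) = 266.38 mireds.
T_out = 10⁶/266.38 = 3754.0 K → 3750 K.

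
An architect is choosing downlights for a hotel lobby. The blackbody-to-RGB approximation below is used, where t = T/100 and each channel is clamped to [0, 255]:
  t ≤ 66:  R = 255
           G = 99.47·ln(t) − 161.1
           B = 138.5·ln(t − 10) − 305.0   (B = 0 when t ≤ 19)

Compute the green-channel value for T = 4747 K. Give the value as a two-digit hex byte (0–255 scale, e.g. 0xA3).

t = 4747/100 = 47.47; the t ≤ 66 branch applies.
G = 99.47·ln 47.47 − 161.1 = 99.47·3.8601 − 161.1 = 222.864.
Rounded: 223; in hex, 0xDF.

0xDF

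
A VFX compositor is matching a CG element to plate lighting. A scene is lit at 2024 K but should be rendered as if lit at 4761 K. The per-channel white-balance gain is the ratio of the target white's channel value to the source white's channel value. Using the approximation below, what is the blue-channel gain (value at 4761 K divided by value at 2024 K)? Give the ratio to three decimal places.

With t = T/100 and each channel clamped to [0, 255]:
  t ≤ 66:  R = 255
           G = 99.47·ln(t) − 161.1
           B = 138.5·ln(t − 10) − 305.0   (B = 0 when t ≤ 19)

At 2024 K (t = 20.24):
  B = 138.5·ln(20.24 − 10) − 305.0 = 138.5·ln 10.24 − 305.0 = 138.5·2.3263 − 305.0 = 17.193.
At 4761 K (t = 47.61):
  B = 138.5·ln(47.61 − 10) − 305.0 = 138.5·ln 37.61 − 305.0 = 138.5·3.6273 − 305.0 = 197.377.
Gain = 197.377 / 17.193 = 11.4802 → 11.480.

11.480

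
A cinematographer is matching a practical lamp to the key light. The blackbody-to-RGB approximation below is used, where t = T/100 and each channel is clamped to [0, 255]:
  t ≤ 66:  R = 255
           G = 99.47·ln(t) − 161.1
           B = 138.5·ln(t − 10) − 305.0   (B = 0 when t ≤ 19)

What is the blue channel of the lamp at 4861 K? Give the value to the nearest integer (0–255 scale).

201

t = 4861/100 = 48.61; the t ≤ 66 branch applies.
B = 138.5·ln(48.61 − 10) − 305.0 = 138.5·ln 38.61 − 305.0 = 138.5·3.6535 − 305.0 = 201.011.
Rounded: 201.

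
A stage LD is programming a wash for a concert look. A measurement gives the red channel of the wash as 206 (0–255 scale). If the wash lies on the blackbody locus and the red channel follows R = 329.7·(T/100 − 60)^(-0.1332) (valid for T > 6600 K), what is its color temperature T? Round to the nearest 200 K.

(t − 60)^(-0.1332) = 206/329.7 = 0.62481.
t − 60 = 0.62481^(1/-0.1332) = 0.62481^(-7.508) = 34.152, so t = 94.152.
T = 100·t = 9415 K → 9400 K to the nearest 200 K.

9400 K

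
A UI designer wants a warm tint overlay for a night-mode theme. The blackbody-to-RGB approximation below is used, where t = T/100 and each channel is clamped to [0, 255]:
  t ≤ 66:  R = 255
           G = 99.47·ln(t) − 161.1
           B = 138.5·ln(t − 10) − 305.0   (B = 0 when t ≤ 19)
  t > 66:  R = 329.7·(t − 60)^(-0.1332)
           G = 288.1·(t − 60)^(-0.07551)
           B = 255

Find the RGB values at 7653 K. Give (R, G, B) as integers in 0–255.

(227, 233, 255)

t = 7653/100 = 76.53; the t > 66 branch applies.
R = 329.7·(76.53 − 60)^(-0.1332) = 329.7·16.53^(-0.1332) = 329.7·0.68822 = 226.905.
G = 288.1·(76.53 − 60)^(-0.07551) = 288.1·16.53^(-0.07551) = 288.1·0.80911 = 233.105.
B = 255 by definition for t > 66.
Rounded: (227, 233, 255).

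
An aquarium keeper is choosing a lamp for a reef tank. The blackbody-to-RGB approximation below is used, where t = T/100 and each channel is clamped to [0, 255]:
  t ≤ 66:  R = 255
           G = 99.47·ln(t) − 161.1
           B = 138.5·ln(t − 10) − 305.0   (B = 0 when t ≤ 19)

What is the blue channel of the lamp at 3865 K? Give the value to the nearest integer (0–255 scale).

t = 3865/100 = 38.65; the t ≤ 66 branch applies.
B = 138.5·ln(38.65 − 10) − 305.0 = 138.5·ln 28.65 − 305.0 = 138.5·3.3552 − 305.0 = 159.689.
Rounded: 160.

160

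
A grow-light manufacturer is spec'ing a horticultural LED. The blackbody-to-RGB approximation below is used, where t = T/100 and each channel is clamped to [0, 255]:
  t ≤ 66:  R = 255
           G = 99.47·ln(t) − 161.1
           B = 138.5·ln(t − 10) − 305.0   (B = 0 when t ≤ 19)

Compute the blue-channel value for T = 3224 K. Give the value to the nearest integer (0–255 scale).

125

t = 3224/100 = 32.24; the t ≤ 66 branch applies.
B = 138.5·ln(32.24 − 10) − 305.0 = 138.5·ln 22.24 − 305.0 = 138.5·3.1019 − 305.0 = 124.612.
Rounded: 125.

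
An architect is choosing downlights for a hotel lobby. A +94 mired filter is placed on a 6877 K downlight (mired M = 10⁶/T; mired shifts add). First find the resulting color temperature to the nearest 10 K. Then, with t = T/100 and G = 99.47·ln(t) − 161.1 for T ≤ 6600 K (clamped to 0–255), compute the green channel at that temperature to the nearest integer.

M_in = 10⁶/6877 = 145.41; M_out = 145.41 + (+94) = 239.41.
T_out = 10⁶/239.41 = 4176.9 K → 4180 K; t = 41.8.
G = 99.47·ln 41.8 − 161.1 = 99.47·3.7329 − 161.1 = 210.211.
Rounded: 210.

210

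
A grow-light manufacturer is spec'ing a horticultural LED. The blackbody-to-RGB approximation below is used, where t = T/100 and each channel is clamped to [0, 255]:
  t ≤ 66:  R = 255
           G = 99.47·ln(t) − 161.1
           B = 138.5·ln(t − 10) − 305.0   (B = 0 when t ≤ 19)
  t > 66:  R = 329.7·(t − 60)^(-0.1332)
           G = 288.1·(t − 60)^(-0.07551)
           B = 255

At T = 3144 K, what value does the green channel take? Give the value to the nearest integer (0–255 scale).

t = 3144/100 = 31.44; the t ≤ 66 branch applies.
G = 99.47·ln 31.44 − 161.1 = 99.47·3.4481 − 161.1 = 181.881.
Rounded: 182.

182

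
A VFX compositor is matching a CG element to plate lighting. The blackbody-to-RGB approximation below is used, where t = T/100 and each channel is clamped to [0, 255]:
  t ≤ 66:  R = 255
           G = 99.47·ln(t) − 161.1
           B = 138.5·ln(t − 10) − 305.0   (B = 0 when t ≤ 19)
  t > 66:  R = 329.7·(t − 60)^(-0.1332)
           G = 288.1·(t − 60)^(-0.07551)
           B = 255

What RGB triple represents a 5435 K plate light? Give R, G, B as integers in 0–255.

R=255, G=236, B=220

t = 5435/100 = 54.35; the t ≤ 66 branch applies.
R = 255 by definition for t ≤ 66.
G = 99.47·ln 54.35 − 161.1 = 99.47·3.9954 − 161.1 = 236.327.
B = 138.5·ln(54.35 − 10) − 305.0 = 138.5·ln 44.35 − 305.0 = 138.5·3.7921 − 305.0 = 220.208.
Rounded: (255, 236, 220).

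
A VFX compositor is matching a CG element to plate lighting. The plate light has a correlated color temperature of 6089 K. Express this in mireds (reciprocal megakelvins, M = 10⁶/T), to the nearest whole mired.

M = 10⁶ / 6089 = 164.231 → 164 mireds.

164 mireds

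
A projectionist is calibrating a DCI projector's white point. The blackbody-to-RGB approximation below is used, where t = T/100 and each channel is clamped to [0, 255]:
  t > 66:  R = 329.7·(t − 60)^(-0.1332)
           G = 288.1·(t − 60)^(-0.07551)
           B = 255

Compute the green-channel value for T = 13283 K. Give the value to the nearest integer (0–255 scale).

t = 13283/100 = 132.83; the t > 66 branch applies.
G = 288.1·(132.83 − 60)^(-0.07551) = 288.1·72.83^(-0.07551) = 288.1·0.72340 = 208.411.
Rounded: 208.

208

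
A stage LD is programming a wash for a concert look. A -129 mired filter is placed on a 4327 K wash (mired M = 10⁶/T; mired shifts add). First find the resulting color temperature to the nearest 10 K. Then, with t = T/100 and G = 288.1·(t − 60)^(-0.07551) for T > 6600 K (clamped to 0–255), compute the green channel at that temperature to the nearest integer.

219

M_in = 10⁶/4327 = 231.11; M_out = 231.11 + (-129) = 102.11.
T_out = 10⁶/102.11 = 9793.6 K → 9790 K; t = 97.9.
G = 288.1·(97.9 − 60)^(-0.07551) = 288.1·37.9^(-0.07551) = 288.1·0.75997 = 218.948.
Rounded: 219.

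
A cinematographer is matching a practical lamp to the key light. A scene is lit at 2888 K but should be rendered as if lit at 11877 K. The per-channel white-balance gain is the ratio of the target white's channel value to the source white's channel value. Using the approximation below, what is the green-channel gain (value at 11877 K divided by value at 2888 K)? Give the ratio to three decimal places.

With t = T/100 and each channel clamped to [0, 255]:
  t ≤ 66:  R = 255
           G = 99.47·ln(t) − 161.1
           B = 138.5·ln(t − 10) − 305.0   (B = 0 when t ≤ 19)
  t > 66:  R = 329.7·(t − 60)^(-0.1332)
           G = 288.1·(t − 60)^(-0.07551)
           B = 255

At 2888 K (t = 28.88):
  G = 99.47·ln 28.88 − 161.1 = 99.47·3.3631 − 161.1 = 173.432.
At 11877 K (t = 118.77):
  G = 288.1·(118.77 − 60)^(-0.07551) = 288.1·58.77^(-0.07551) = 288.1·0.73521 = 211.814.
Gain = 211.814 / 173.432 = 1.2213 → 1.221.

1.221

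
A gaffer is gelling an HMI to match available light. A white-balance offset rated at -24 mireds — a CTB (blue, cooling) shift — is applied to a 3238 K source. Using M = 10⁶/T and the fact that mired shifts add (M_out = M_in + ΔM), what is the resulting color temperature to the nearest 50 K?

3500 K

M_in = 10⁶/3238 = 308.83 mireds.
M_out = 308.83 + (-24) = 284.83 mireds.
T_out = 10⁶/284.83 = 3510.8 K → 3500 K.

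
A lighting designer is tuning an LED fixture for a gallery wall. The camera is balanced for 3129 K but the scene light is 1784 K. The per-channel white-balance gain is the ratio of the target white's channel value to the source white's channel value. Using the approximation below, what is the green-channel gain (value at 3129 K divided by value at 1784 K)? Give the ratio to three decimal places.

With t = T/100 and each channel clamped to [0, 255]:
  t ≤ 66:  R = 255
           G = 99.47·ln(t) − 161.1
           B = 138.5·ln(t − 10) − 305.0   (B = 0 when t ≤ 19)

1.445

At 1784 K (t = 17.84):
  G = 99.47·ln 17.84 − 161.1 = 99.47·2.8814 − 161.1 = 125.517.
At 3129 K (t = 31.29):
  G = 99.47·ln 31.29 − 161.1 = 99.47·3.4433 − 161.1 = 181.405.
Gain = 181.405 / 125.517 = 1.4453 → 1.445.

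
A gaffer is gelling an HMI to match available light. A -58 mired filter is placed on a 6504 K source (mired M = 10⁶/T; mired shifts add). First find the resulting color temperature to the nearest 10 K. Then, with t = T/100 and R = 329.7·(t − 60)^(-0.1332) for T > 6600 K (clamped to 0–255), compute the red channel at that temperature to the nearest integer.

199

M_in = 10⁶/6504 = 153.75; M_out = 153.75 + (-58) = 95.75.
T_out = 10⁶/95.75 = 10443.7 K → 10440 K; t = 104.4.
R = 329.7·(104.4 − 60)^(-0.1332) = 329.7·44.4^(-0.1332) = 329.7·0.60335 = 198.924.
Rounded: 199.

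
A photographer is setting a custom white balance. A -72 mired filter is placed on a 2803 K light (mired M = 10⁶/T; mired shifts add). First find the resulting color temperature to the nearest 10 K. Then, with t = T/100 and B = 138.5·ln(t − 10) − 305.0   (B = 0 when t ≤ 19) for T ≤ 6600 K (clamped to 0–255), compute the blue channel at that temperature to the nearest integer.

141

M_in = 10⁶/2803 = 356.76; M_out = 356.76 + (-72) = 284.76.
T_out = 10⁶/284.76 = 3511.7 K → 3510 K; t = 35.1.
B = 138.5·ln(35.1 − 10) − 305.0 = 138.5·ln 25.1 − 305.0 = 138.5·3.2229 − 305.0 = 141.367.
Rounded: 141.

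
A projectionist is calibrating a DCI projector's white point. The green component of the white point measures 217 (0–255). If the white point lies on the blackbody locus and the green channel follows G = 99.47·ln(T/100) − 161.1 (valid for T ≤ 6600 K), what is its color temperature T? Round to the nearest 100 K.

4500 K

ln t = (217 + 161.1) / 99.47 = 3.8011.
t = e^3.8011 = 44.752.
T = 100·t = 4475 K → 4500 K to the nearest 100 K.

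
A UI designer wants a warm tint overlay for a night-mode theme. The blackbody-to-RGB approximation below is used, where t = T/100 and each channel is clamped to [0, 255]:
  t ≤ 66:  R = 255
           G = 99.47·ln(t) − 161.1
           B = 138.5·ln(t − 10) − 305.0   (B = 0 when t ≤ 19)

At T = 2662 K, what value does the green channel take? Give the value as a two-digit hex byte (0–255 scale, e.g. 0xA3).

0xA5

t = 2662/100 = 26.62; the t ≤ 66 branch applies.
G = 99.47·ln 26.62 − 161.1 = 99.47·3.2817 − 161.1 = 165.327.
Rounded: 165; in hex, 0xA5.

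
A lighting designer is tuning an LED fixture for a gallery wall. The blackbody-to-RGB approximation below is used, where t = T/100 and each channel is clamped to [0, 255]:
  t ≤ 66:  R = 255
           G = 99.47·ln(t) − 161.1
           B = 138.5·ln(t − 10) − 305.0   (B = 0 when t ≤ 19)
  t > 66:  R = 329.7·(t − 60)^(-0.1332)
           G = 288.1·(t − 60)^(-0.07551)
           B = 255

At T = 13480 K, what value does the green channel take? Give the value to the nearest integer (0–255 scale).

t = 13480/100 = 134.8; the t > 66 branch applies.
G = 288.1·(134.8 − 60)^(-0.07551) = 288.1·74.8^(-0.07551) = 288.1·0.72194 = 207.991.
Rounded: 208.

208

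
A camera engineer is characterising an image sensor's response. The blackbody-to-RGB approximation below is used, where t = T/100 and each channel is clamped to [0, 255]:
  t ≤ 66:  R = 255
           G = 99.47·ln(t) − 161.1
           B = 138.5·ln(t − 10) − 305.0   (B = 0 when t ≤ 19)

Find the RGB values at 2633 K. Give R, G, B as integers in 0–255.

R=255, G=164, B=82

t = 2633/100 = 26.33; the t ≤ 66 branch applies.
R = 255 by definition for t ≤ 66.
G = 99.47·ln 26.33 − 161.1 = 99.47·3.2707 − 161.1 = 164.237.
B = 138.5·ln(26.33 − 10) − 305.0 = 138.5·ln 16.33 − 305.0 = 138.5·2.7930 − 305.0 = 81.831.
Rounded: (255, 164, 82).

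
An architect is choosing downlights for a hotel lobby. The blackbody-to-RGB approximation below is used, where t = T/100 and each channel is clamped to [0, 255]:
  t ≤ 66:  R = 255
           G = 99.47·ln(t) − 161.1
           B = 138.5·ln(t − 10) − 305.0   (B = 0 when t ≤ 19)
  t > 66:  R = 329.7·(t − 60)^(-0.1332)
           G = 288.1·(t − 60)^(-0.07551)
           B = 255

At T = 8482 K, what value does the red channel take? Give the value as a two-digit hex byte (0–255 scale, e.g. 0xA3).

0xD7

t = 8482/100 = 84.82; the t > 66 branch applies.
R = 329.7·(84.82 − 60)^(-0.1332) = 329.7·24.82^(-0.1332) = 329.7·0.65195 = 214.947.
Rounded: 215; in hex, 0xD7.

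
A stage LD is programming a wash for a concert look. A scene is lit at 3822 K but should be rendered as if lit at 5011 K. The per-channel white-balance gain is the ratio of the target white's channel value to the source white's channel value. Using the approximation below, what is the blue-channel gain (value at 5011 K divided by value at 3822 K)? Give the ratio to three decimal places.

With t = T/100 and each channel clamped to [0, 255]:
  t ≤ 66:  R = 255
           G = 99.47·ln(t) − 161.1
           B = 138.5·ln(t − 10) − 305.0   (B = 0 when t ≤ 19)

At 3822 K (t = 38.22):
  B = 138.5·ln(38.22 − 10) − 305.0 = 138.5·ln 28.22 − 305.0 = 138.5·3.3400 − 305.0 = 157.594.
At 5011 K (t = 50.11):
  B = 138.5·ln(50.11 − 10) − 305.0 = 138.5·ln 40.11 − 305.0 = 138.5·3.6916 − 305.0 = 206.290.
Gain = 206.290 / 157.594 = 1.3090 → 1.309.

1.309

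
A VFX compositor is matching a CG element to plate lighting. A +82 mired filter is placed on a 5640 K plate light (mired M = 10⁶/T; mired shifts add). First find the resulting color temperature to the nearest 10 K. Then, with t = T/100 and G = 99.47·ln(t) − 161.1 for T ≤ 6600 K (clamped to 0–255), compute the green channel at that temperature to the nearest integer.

M_in = 10⁶/5640 = 177.30; M_out = 177.30 + (+82) = 259.30.
T_out = 10⁶/259.30 = 3856.5 K → 3860 K; t = 38.6.
G = 99.47·ln 38.6 − 161.1 = 99.47·3.6533 − 161.1 = 202.289.
Rounded: 202.

202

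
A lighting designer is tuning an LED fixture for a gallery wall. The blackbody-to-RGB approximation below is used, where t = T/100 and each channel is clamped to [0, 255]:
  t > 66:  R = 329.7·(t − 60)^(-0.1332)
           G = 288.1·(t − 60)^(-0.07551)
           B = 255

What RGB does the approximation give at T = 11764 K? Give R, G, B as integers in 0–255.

t = 11764/100 = 117.64; the t > 66 branch applies.
R = 329.7·(117.64 − 60)^(-0.1332) = 329.7·57.64^(-0.1332) = 329.7·0.58274 = 192.128.
G = 288.1·(117.64 − 60)^(-0.07551) = 288.1·57.64^(-0.07551) = 288.1·0.73629 = 212.125.
B = 255 by definition for t > 66.
Rounded: (192, 212, 255).

R=192, G=212, B=255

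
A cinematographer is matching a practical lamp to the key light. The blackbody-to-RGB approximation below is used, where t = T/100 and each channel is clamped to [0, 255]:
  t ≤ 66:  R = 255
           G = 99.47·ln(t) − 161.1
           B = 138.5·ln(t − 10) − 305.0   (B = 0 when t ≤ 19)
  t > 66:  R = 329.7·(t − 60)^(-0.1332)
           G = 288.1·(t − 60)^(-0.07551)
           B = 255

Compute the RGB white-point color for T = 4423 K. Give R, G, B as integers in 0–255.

R=255, G=216, B=184

t = 4423/100 = 44.23; the t ≤ 66 branch applies.
R = 255 by definition for t ≤ 66.
G = 99.47·ln 44.23 − 161.1 = 99.47·3.7894 − 161.1 = 215.832.
B = 138.5·ln(44.23 − 10) − 305.0 = 138.5·ln 34.23 − 305.0 = 138.5·3.5331 − 305.0 = 184.335.
Rounded: (255, 216, 184).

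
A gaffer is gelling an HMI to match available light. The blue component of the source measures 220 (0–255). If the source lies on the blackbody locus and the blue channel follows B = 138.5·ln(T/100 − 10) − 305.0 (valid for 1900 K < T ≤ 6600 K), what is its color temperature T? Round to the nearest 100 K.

5400 K

ln(t − 10) = (220 + 305.0) / 138.5 = 3.7906.
t − 10 = e^3.7906 = 44.284, so t = 54.284.
T = 100·t = 5428 K → 5400 K to the nearest 100 K.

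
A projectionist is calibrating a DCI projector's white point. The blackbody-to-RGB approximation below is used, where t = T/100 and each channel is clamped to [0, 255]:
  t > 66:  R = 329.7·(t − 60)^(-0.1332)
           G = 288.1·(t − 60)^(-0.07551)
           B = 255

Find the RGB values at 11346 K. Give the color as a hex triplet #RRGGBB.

#C2D5FF

t = 11346/100 = 113.46; the t > 66 branch applies.
R = 329.7·(113.46 − 60)^(-0.1332) = 329.7·53.46^(-0.1332) = 329.7·0.58861 = 194.064.
G = 288.1·(113.46 − 60)^(-0.07551) = 288.1·53.46^(-0.07551) = 288.1·0.74049 = 213.334.
B = 255 by definition for t > 66.
Rounded: (194, 213, 255).
In hex: #C2D5FF.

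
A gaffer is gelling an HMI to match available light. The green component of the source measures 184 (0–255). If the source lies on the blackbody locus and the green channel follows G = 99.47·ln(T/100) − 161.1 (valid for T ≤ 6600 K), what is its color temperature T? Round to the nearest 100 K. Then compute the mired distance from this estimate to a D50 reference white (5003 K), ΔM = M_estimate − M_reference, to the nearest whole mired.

ln t = (184 + 161.1) / 99.47 = 3.4694.
t = e^3.4694 = 32.117.
T = 100·t = 3212 K → 3200 K to the nearest 100 K.
M_estimate = 10⁶/3200 = 312.50; M_reference = 10⁶/5003 = 199.88.
ΔM = 312.50 − 199.88 = 112.62 → +113 mireds.

+113 mireds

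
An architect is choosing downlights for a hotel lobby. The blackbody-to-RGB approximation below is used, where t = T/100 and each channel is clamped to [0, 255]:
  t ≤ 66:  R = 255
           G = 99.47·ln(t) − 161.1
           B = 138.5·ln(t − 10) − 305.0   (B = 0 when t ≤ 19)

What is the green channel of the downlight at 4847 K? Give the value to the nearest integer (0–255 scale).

225

t = 4847/100 = 48.47; the t ≤ 66 branch applies.
G = 99.47·ln 48.47 − 161.1 = 99.47·3.8809 − 161.1 = 224.938.
Rounded: 225.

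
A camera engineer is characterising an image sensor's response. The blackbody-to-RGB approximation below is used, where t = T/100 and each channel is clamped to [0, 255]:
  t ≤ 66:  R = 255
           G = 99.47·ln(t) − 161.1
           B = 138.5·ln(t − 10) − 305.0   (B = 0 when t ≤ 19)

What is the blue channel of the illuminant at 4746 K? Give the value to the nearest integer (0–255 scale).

197

t = 4746/100 = 47.46; the t ≤ 66 branch applies.
B = 138.5·ln(47.46 − 10) − 305.0 = 138.5·ln 37.46 − 305.0 = 138.5·3.6233 − 305.0 = 196.823.
Rounded: 197.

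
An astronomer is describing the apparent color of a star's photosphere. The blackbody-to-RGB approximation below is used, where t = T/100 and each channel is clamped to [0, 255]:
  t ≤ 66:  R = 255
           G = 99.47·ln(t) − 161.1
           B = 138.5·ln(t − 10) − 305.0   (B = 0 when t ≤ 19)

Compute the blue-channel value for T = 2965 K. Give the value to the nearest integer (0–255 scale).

t = 2965/100 = 29.65; the t ≤ 66 branch applies.
B = 138.5·ln(29.65 − 10) − 305.0 = 138.5·ln 19.65 − 305.0 = 138.5·2.9781 − 305.0 = 107.464.
Rounded: 107.

107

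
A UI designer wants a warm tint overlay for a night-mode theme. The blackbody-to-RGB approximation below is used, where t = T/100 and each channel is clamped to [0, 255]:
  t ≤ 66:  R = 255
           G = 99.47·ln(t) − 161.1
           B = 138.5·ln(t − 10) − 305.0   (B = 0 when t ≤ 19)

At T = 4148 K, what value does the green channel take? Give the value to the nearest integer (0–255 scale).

209

t = 4148/100 = 41.48; the t ≤ 66 branch applies.
G = 99.47·ln 41.48 − 161.1 = 99.47·3.7252 − 161.1 = 209.447.
Rounded: 209.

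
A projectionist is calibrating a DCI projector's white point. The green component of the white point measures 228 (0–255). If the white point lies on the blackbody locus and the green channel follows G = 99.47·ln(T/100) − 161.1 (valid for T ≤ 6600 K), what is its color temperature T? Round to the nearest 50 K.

5000 K

ln t = (228 + 161.1) / 99.47 = 3.9117.
t = e^3.9117 = 49.985.
T = 100·t = 4999 K → 5000 K to the nearest 50 K.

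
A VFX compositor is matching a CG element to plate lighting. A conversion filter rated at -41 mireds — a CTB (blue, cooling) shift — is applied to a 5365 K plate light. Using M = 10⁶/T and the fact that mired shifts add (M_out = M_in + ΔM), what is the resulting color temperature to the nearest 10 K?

M_in = 10⁶/5365 = 186.39 mireds.
M_out = 186.39 + (-41) = 145.39 mireds.
T_out = 10⁶/145.39 = 6877.9 K → 6880 K.

6880 K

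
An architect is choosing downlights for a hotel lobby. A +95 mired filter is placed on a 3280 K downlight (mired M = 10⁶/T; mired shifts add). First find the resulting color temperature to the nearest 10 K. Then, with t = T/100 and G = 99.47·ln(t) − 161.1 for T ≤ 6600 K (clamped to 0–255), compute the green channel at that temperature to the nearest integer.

159

M_in = 10⁶/3280 = 304.88; M_out = 304.88 + (+95) = 399.88.
T_out = 10⁶/399.88 = 2500.8 K → 2500 K; t = 25.
G = 99.47·ln 25 − 161.1 = 99.47·3.2189 − 161.1 = 159.082.
Rounded: 159.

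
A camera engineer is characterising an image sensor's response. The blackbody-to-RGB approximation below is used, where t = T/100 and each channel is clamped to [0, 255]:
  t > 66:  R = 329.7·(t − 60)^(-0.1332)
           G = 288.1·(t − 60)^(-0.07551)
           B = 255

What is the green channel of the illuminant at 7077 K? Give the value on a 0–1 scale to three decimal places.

t = 7077/100 = 70.77; the t > 66 branch applies.
G = 288.1·(70.77 − 60)^(-0.07551) = 288.1·10.77^(-0.07551) = 288.1·0.83571 = 240.769.
On a 0–1 scale: 240.769/255 = 0.9442 → 0.944.

0.944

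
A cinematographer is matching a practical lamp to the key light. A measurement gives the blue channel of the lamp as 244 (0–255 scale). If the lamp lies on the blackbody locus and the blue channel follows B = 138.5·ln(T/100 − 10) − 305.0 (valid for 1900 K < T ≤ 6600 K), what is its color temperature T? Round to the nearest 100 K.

6300 K

ln(t − 10) = (244 + 305.0) / 138.5 = 3.9639.
t − 10 = e^3.9639 = 52.662, so t = 62.662.
T = 100·t = 6266 K → 6300 K to the nearest 100 K.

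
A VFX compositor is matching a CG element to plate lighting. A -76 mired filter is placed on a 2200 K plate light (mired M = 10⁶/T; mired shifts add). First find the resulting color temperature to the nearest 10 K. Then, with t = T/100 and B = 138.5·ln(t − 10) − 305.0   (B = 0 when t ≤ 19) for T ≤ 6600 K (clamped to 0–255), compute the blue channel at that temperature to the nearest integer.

82

M_in = 10⁶/2200 = 454.55; M_out = 454.55 + (-76) = 378.55.
T_out = 10⁶/378.55 = 2641.7 K → 2640 K; t = 26.4.
B = 138.5·ln(26.4 − 10) − 305.0 = 138.5·ln 16.4 − 305.0 = 138.5·2.7973 − 305.0 = 82.423.
Rounded: 82.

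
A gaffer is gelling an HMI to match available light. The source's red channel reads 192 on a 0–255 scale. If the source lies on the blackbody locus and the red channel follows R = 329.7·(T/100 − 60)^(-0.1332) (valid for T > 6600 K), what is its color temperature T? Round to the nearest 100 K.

(t − 60)^(-0.1332) = 192/329.7 = 0.58235.
t − 60 = 0.58235^(1/-0.1332) = 0.58235^(-7.508) = 57.929, so t = 117.929.
T = 100·t = 11793 K → 11800 K to the nearest 100 K.

11800 K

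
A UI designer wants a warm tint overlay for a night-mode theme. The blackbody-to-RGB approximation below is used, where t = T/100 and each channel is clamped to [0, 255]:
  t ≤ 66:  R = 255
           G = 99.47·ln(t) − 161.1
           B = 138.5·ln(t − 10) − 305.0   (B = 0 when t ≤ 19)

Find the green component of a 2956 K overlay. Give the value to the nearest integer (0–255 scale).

176

t = 2956/100 = 29.56; the t ≤ 66 branch applies.
G = 99.47·ln 29.56 − 161.1 = 99.47·3.3864 − 161.1 = 175.747.
Rounded: 176.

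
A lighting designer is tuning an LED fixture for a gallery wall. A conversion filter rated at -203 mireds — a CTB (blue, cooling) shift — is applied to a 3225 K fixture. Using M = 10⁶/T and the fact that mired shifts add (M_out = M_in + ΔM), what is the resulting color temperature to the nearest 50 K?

M_in = 10⁶/3225 = 310.08 mireds.
M_out = 310.08 + (-203) = 107.08 mireds.
T_out = 10⁶/107.08 = 9339.0 K → 9350 K.

9350 K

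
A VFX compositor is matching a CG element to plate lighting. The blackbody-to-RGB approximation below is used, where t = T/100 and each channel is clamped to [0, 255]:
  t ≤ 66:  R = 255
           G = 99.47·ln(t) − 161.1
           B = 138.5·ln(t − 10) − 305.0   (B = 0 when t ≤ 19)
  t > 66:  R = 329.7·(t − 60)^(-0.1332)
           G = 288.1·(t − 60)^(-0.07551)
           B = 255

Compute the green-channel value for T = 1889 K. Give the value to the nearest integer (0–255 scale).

t = 1889/100 = 18.89; the t ≤ 66 branch applies.
G = 99.47·ln 18.89 − 161.1 = 99.47·2.9386 − 161.1 = 131.206.
Rounded: 131.

131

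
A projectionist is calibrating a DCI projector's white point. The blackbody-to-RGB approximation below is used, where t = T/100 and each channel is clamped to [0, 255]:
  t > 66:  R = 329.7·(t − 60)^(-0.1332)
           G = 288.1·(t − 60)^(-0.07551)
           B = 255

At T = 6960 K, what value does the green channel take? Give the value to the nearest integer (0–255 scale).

243

t = 6960/100 = 69.6; the t > 66 branch applies.
G = 288.1·(69.6 − 60)^(-0.07551) = 288.1·9.6^(-0.07551) = 288.1·0.84300 = 242.869.
Rounded: 243.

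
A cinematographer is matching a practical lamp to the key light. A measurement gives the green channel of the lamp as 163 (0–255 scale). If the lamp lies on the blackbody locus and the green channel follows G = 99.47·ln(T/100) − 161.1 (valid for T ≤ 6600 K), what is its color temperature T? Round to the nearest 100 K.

ln t = (163 + 161.1) / 99.47 = 3.2583.
t = e^3.2583 = 26.004.
T = 100·t = 2600 K → 2600 K to the nearest 100 K.

2600 K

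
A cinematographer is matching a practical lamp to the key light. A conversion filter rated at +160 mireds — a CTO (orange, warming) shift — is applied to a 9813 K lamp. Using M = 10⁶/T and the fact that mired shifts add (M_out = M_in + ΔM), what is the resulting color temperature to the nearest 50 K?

M_in = 10⁶/9813 = 101.91 mireds.
M_out = 101.91 + (+160) = 261.91 mireds.
T_out = 10⁶/261.91 = 3818.2 K → 3800 K.

3800 K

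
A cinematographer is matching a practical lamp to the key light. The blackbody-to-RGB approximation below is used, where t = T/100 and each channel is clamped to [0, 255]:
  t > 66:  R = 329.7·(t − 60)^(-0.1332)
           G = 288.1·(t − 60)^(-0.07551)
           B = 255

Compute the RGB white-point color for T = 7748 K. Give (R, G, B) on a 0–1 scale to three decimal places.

t = 7748/100 = 77.48; the t > 66 branch applies.
R = 329.7·(77.48 − 60)^(-0.1332) = 329.7·17.48^(-0.1332) = 329.7·0.68311 = 225.223.
G = 288.1·(77.48 − 60)^(-0.07551) = 288.1·17.48^(-0.07551) = 288.1·0.80570 = 232.123.
B = 255 by definition for t > 66.
Dividing each by 255: (0.8832, 0.9103, 1.0000) → (0.883, 0.910, 1.000).

(0.883, 0.910, 1.000)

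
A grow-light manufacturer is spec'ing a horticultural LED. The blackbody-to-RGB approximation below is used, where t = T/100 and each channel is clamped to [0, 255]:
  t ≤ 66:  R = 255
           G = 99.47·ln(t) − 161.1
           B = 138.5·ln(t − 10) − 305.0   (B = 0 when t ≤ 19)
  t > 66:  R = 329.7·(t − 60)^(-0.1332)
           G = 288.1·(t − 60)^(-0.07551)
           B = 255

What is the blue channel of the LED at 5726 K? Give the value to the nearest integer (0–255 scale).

229

t = 5726/100 = 57.26; the t ≤ 66 branch applies.
B = 138.5·ln(57.26 − 10) − 305.0 = 138.5·ln 47.26 − 305.0 = 138.5·3.8557 − 305.0 = 229.010.
Rounded: 229.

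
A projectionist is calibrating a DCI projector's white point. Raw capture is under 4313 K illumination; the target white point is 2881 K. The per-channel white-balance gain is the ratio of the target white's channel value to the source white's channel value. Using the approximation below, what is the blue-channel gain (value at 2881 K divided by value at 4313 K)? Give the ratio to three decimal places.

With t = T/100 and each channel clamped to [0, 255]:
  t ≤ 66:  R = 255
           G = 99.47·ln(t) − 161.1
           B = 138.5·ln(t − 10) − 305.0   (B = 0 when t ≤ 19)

At 4313 K (t = 43.13):
  B = 138.5·ln(43.13 − 10) − 305.0 = 138.5·ln 33.13 − 305.0 = 138.5·3.5004 − 305.0 = 179.811.
At 2881 K (t = 28.81):
  B = 138.5·ln(28.81 − 10) − 305.0 = 138.5·ln 18.81 − 305.0 = 138.5·2.9344 − 305.0 = 101.413.
Gain = 101.413 / 179.811 = 0.5640 → 0.564.

0.564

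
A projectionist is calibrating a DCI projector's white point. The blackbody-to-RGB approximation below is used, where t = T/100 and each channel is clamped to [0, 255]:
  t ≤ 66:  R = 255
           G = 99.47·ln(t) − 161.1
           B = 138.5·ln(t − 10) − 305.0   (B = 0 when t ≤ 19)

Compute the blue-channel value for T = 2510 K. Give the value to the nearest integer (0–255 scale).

71

t = 2510/100 = 25.1; the t ≤ 66 branch applies.
B = 138.5·ln(25.1 − 10) − 305.0 = 138.5·ln 15.1 − 305.0 = 138.5·2.7147 − 305.0 = 70.985.
Rounded: 71.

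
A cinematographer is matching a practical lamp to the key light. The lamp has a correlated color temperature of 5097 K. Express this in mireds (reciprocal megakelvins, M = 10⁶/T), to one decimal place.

M = 10⁶ / 5097 = 196.194 → 196.2 mireds.

196.2 mireds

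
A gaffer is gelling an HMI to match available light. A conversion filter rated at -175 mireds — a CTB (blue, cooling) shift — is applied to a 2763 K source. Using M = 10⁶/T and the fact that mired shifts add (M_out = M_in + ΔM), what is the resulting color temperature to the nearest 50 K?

M_in = 10⁶/2763 = 361.93 mireds.
M_out = 361.93 + (-175) = 186.93 mireds.
T_out = 10⁶/186.93 = 5349.7 K → 5350 K.

5350 K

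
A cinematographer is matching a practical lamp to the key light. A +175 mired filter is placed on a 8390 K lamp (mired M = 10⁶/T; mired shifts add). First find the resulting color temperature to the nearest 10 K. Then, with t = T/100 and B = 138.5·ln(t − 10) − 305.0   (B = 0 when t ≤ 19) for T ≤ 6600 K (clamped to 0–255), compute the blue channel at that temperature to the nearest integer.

M_in = 10⁶/8390 = 119.19; M_out = 119.19 + (+175) = 294.19.
T_out = 10⁶/294.19 = 3399.2 K → 3400 K; t = 34.
B = 138.5·ln(34 − 10) − 305.0 = 138.5·ln 24 − 305.0 = 138.5·3.1781 − 305.0 = 135.160.
Rounded: 135.

135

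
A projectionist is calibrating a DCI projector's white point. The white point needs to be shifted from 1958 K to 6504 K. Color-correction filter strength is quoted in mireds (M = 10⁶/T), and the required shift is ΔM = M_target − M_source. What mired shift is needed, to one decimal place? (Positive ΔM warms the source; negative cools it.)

-357.0 mireds

M_source = 10⁶/1958 = 510.725; M_target = 10⁶/6504 = 153.752.
ΔM = 153.752 − 510.725 = -356.974 → -357.0 mireds, a cooling shift.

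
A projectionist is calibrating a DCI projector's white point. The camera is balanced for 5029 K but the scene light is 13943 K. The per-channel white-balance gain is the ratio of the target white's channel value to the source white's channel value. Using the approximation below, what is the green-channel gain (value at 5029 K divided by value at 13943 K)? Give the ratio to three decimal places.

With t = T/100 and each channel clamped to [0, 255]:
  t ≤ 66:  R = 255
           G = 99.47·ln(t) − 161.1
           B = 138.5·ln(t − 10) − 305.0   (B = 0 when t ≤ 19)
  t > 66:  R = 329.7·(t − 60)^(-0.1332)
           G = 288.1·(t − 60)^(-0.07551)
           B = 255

1.104

At 13943 K (t = 139.43):
  G = 288.1·(139.43 − 60)^(-0.07551) = 288.1·79.43^(-0.07551) = 288.1·0.71867 = 207.050.
At 5029 K (t = 50.29):
  G = 99.47·ln 50.29 − 161.1 = 99.47·3.9178 − 161.1 = 228.604.
Gain = 228.604 / 207.050 = 1.1041 → 1.104.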